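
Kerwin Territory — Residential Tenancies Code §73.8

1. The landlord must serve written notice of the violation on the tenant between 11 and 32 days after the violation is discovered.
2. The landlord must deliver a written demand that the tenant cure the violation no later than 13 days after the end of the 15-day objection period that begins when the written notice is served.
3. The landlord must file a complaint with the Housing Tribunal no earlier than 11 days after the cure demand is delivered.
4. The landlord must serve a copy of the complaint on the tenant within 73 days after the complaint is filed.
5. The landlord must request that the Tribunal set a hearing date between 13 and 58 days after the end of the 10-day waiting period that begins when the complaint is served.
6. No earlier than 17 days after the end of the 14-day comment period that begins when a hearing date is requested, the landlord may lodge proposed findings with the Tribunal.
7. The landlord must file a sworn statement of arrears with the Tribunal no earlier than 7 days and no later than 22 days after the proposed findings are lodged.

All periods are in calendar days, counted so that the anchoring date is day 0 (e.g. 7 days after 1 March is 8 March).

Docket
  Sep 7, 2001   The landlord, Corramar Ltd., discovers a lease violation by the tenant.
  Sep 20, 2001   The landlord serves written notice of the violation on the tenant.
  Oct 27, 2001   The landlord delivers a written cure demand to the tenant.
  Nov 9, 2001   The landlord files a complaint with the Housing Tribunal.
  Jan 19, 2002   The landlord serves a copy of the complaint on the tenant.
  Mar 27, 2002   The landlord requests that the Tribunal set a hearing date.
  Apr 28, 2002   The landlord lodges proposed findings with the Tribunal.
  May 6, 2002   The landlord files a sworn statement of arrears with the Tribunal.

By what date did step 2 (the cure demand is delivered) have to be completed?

The written notice is served on Sep 20, 2001; the 15-day objection period therefore ends Oct 5, 2001, and step 2 runs from that date. 13 days after Oct 5, 2001 is Oct 18, 2001.

Oct 18, 2001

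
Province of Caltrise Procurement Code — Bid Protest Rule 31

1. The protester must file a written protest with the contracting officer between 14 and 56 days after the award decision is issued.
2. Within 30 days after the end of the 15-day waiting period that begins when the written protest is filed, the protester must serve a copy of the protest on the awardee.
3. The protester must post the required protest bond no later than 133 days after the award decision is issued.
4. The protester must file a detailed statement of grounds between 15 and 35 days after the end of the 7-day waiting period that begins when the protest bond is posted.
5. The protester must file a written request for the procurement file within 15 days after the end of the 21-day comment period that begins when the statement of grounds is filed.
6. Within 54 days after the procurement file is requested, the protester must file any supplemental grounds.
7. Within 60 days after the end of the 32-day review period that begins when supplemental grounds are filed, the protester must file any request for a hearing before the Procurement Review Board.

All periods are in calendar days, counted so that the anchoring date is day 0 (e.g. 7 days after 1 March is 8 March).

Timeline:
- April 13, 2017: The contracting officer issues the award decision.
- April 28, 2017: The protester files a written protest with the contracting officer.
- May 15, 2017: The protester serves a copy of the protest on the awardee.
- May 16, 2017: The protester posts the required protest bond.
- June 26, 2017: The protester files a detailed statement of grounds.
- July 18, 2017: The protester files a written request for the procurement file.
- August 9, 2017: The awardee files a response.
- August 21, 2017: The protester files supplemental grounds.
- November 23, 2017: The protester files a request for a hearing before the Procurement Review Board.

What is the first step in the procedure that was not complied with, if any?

Step 7

Step 1 — 14 and 56 days from April 13, 2017 (when the award decision is issued) are April 27, 2017 and June 8, 2017 respectively; April 28, 2017 falls inside that range.
Step 2 — counting 30 days from May 13, 2017 (end of the 15-day waiting period, which began when the written protest is filed on April 28, 2017) gives a deadline of June 12, 2017; done May 15, 2017 — timely.
Step 3 — counting 133 days from April 13, 2017 (when the award decision is issued) gives a deadline of August 24, 2017; done May 16, 2017 — timely.
Step 4 — 15 and 35 days from May 23, 2017 (end of the 7-day waiting period, which began when the protest bond is posted on May 16, 2017) are June 7, 2017 and June 27, 2017 respectively; done June 26, 2017, which is between those dates.
Step 5 — counting 15 days from July 17, 2017 (end of the 21-day comment period, which began when the statement of grounds is filed on June 26, 2017) gives a deadline of August 1, 2017; July 18, 2017 is within that limit.
Step 6 — counting 54 days from July 18, 2017 (when the procurement file is requested) gives a deadline of September 10, 2017; done August 21, 2017 — timely.
Step 7 — counting 60 days from September 22, 2017 (end of the 32-day review period, which began when supplemental grounds are filed on August 21, 2017) gives a deadline of November 21, 2017; not done until November 23, 2017, 2 days after the deadline.
Later steps need not be reached.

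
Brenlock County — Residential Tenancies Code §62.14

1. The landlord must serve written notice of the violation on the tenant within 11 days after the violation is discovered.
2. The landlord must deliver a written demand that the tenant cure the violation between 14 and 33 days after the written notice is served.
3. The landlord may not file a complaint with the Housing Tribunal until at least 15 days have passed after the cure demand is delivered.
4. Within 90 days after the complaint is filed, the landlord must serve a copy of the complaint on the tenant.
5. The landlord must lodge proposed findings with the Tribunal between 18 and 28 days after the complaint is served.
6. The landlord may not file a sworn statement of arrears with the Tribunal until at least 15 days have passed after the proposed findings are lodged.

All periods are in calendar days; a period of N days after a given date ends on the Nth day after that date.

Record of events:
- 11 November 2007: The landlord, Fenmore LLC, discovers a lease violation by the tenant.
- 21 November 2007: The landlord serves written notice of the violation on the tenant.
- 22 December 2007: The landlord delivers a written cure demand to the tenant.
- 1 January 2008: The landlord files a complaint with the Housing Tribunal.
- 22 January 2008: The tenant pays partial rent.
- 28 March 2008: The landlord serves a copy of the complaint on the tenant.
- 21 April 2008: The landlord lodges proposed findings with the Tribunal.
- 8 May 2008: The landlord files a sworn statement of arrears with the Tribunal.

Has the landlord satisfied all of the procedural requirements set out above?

No

Step 1 — counting 11 days from 11 November 2007 (when the violation is discovered) gives a deadline of 22 November 2007; 21 November 2007 is within that limit.
Step 2 — 14 and 33 days from 21 November 2007 (when the written notice is served) are 5 December 2007 and 24 December 2007 respectively; done 22 December 2007 — within the window.
Step 3 — must wait 15 days from 22 December 2007 (when the cure demand is delivered), so not before 6 January 2008; 1 January 2008 is 5 days before the earliest permitted date.
That is the first point of non-compliance.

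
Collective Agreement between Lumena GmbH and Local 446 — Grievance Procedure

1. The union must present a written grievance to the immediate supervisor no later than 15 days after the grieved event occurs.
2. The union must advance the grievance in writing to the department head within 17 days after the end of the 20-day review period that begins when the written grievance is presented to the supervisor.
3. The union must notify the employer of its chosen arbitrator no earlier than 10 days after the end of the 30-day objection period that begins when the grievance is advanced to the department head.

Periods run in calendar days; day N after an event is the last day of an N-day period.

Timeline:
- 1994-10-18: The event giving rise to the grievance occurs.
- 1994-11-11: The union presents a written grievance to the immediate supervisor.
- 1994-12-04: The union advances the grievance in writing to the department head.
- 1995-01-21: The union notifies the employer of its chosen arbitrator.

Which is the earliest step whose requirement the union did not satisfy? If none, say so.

Step 1 — counting 15 days from 1994-10-18 (when the grieved event occurs) gives a deadline of 1994-11-02; not done until 1994-11-11, 9 days after the deadline.
The analysis stops there.

Step 1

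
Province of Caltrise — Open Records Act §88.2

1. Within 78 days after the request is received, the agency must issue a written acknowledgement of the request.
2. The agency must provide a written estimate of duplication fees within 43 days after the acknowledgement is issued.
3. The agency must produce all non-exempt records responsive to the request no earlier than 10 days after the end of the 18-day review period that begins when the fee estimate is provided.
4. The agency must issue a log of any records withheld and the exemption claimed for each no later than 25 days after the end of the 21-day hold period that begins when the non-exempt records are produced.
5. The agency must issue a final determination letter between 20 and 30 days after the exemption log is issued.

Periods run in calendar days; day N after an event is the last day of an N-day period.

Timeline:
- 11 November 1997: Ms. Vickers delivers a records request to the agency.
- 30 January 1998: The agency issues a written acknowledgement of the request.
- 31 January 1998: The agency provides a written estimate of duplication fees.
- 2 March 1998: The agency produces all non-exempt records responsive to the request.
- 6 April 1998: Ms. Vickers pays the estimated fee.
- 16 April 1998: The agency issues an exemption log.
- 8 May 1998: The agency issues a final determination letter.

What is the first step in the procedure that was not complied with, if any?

Step 1

Step 1 — counting 78 days from 11 November 1997 (when the request is received) gives a deadline of 28 January 1998; done 30 January 1998 — 2 days late.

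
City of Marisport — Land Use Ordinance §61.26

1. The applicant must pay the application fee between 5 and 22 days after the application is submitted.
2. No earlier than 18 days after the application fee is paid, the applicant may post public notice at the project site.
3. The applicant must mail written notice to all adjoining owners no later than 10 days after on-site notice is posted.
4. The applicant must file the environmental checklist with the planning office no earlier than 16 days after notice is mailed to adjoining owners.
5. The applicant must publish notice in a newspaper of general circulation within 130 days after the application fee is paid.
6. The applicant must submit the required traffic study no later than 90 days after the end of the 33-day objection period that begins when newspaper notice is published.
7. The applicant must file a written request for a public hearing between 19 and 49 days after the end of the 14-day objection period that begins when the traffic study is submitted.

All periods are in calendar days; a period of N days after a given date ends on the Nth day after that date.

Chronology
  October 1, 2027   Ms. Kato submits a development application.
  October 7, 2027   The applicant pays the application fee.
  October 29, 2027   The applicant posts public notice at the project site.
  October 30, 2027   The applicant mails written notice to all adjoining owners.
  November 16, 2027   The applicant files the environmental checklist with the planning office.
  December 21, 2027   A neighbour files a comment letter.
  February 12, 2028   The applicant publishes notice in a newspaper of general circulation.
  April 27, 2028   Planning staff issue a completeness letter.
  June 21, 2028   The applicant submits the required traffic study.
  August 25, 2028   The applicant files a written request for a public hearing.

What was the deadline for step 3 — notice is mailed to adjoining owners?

Step 3 runs from October 29, 2027, when on-site notice is posted. 10 days after October 29, 2027 is November 8, 2027.

November 8, 2027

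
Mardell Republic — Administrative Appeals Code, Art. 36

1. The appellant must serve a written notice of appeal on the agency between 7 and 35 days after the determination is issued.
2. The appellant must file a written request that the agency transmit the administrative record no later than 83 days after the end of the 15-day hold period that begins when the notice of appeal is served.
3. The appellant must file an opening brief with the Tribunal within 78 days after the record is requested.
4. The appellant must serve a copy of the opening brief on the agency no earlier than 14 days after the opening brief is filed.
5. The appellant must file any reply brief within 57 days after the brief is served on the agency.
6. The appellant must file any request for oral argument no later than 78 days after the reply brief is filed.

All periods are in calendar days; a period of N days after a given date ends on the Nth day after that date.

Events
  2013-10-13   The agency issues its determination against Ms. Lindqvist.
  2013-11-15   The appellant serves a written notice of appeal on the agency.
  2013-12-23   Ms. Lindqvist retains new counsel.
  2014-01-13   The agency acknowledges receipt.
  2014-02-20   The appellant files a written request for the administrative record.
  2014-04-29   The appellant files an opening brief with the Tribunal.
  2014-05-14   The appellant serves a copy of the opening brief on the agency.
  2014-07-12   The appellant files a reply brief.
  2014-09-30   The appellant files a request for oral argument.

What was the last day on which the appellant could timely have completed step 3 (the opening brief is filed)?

2014-05-09

Step 3 runs from 2014-02-20, when the record is requested. 78 days after 2014-02-20 is 2014-05-09.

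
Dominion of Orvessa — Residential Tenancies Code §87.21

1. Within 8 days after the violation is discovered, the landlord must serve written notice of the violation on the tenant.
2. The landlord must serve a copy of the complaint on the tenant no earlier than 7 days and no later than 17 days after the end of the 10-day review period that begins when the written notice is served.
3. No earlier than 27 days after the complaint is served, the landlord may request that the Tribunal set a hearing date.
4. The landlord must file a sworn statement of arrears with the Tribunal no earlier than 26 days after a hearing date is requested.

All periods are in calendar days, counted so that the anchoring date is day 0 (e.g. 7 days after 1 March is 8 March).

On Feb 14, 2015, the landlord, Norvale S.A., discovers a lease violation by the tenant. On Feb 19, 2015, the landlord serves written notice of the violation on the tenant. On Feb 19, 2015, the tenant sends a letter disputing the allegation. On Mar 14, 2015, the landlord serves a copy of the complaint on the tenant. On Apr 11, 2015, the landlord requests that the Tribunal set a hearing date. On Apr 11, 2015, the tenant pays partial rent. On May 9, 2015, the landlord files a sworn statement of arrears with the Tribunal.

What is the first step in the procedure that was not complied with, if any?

Step 1 — counting 8 days from Feb 14, 2015 (when the violation is discovered) gives a deadline of Feb 22, 2015; Feb 19, 2015 is within that limit.
Step 2 — 7 and 17 days from Mar 1, 2015 (end of the 10-day review period, which began when the written notice is served on Feb 19, 2015) are Mar 8, 2015 and Mar 18, 2015 respectively; Mar 14, 2015 falls inside that range.
Step 3 — must wait 27 days from Mar 14, 2015 (when the complaint is served), so not before Apr 10, 2015; done Apr 11, 2015 — permitted.
Step 4 — must wait 26 days from Apr 11, 2015 (when a hearing date is requested), so not before May 7, 2015; done May 9, 2015, after the minimum wait.

None — every step was satisfied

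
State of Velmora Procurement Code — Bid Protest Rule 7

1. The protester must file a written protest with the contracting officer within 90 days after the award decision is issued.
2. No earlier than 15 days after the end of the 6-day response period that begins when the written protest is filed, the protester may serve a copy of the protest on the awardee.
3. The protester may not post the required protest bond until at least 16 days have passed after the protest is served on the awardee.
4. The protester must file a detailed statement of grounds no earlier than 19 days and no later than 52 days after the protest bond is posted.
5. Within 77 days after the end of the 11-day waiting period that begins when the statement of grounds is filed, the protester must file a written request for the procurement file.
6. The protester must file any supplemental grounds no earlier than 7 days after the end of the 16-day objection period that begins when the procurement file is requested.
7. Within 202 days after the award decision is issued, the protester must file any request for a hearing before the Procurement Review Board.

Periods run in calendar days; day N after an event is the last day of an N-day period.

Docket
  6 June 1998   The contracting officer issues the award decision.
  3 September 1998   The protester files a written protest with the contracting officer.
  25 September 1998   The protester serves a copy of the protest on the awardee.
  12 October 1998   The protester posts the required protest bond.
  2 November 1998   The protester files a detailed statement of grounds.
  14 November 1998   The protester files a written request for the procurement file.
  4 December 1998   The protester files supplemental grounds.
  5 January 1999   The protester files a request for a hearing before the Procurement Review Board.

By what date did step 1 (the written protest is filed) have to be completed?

4 September 1998

Step 1 runs from 6 June 1998, when the award decision is issued. 90 days after 6 June 1998 is 4 September 1998.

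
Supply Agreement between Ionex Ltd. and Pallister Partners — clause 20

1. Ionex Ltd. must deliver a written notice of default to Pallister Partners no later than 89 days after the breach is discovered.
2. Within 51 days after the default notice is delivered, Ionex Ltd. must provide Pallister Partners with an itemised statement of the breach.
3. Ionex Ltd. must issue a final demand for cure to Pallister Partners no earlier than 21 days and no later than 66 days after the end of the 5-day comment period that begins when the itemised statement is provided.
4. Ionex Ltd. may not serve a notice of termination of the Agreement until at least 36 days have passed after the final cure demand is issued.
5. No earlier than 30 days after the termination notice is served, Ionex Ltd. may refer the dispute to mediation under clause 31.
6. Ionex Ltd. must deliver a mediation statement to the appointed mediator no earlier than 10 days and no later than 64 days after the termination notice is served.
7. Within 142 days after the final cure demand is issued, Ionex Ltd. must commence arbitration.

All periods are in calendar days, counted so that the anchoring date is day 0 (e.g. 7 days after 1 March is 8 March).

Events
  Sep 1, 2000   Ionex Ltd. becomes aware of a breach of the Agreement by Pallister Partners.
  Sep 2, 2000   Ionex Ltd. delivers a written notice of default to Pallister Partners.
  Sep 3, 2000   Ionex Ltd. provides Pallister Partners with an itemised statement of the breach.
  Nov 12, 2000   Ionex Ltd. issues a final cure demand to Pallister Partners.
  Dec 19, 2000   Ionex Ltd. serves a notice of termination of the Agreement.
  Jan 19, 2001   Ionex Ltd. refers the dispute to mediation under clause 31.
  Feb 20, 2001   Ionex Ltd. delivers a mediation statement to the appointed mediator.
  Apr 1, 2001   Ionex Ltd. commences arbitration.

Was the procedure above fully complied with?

Step 1: 89 days after Sep 1, 2000 (when the breach is discovered) is Nov 29, 2000; Sep 2, 2000 is within that limit.
Step 2: 51 days after Sep 2, 2000 (when the default notice is delivered) is Oct 23, 2000; completed Sep 3, 2000, before the deadline.
Step 3: the window is 21–66 days after Sep 8, 2000 (end of the 5-day comment period, which began when the itemised statement is provided on Sep 3, 2000), so Sep 29, 2000 through Nov 13, 2000; done Nov 12, 2000 — within the window.
Step 4: the earliest permitted date is 36 days after Nov 12, 2000 (when the final cure demand is issued), i.e. Dec 18, 2000; Dec 19, 2000 is on or after that date.
Step 5: the earliest permitted date is 30 days after Dec 19, 2000 (when the termination notice is served), i.e. Jan 18, 2001; done Jan 19, 2001 — permitted.
Step 6: the window is 10–64 days after Dec 19, 2000 (when the termination notice is served), so Dec 29, 2000 through Feb 21, 2001; done Feb 20, 2001 — within the window.
Step 7: 142 days after Nov 12, 2000 (when the final cure demand is issued) is Apr 3, 2001; completed Apr 1, 2001, before the deadline.

Yes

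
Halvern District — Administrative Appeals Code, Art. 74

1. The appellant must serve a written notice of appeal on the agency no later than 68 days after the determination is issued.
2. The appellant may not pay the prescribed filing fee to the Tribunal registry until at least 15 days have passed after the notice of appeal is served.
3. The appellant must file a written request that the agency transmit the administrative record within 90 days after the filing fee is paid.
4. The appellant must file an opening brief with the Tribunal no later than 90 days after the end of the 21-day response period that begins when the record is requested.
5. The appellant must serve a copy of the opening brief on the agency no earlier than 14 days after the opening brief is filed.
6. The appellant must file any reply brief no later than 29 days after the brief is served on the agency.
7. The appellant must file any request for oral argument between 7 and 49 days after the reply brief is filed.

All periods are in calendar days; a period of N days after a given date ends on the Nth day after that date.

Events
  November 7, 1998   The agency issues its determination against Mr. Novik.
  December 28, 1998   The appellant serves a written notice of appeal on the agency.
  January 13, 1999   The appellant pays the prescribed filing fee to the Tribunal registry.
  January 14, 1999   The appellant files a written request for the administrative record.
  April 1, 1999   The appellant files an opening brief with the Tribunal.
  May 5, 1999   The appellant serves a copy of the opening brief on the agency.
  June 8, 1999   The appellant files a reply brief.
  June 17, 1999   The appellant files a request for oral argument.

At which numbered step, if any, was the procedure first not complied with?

(1) due by November 7, 1998 + 68 days = January 14, 1999; completed December 28, 1998, before the deadline.
(2) permitted from December 28, 1998 + 15 days = January 12, 1999 onward; done January 13, 1999 — permitted.
(3) due by January 13, 1999 + 90 days = April 13, 1999; done January 14, 1999 — timely.
(4) due by February 4, 1999 + 90 days = May 5, 1999; completed April 1, 1999, before the deadline.
(5) permitted from April 1, 1999 + 14 days = April 15, 1999 onward; done May 5, 1999 — permitted.
(6) due by May 5, 1999 + 29 days = June 3, 1999; June 8, 1999 misses that deadline by 5 days.

Step 6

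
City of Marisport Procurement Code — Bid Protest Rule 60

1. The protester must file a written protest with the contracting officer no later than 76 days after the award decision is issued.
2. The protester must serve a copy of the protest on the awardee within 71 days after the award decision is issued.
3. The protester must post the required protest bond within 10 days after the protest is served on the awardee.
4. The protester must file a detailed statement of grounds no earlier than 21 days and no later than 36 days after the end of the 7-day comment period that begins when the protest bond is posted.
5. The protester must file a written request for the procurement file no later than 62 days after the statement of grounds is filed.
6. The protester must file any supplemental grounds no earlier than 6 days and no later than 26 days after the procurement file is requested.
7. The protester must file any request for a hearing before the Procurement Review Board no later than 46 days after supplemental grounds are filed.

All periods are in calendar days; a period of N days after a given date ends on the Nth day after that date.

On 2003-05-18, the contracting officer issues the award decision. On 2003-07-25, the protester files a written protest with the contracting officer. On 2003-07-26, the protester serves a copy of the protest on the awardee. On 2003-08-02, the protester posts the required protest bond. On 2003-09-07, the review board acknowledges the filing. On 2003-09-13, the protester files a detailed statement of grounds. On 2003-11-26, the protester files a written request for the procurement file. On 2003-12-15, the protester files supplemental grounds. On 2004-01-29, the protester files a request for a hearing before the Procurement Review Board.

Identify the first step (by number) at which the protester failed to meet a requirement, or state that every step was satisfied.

Step 1 — counting 76 days from 2003-05-18 (when the award decision is issued) gives a deadline of 2003-08-02; completed 2003-07-25, before the deadline.
Step 2 — counting 71 days from 2003-05-18 (when the award decision is issued) gives a deadline of 2003-07-28; 2003-07-26 is within that limit.
Step 3 — counting 10 days from 2003-07-26 (when the protest is served on the awardee) gives a deadline of 2003-08-05; done 2003-08-02 — timely.
Step 4 — 21 and 36 days from 2003-08-09 (end of the 7-day comment period, which began when the protest bond is posted on 2003-08-02) are 2003-08-30 and 2003-09-14 respectively; done 2003-09-13 — within the window.
Step 5 — counting 62 days from 2003-09-13 (when the statement of grounds is filed) gives a deadline of 2003-11-14; not done until 2003-11-26, 12 days after the deadline.
The procedure was therefore not followed at step 5.

Step 5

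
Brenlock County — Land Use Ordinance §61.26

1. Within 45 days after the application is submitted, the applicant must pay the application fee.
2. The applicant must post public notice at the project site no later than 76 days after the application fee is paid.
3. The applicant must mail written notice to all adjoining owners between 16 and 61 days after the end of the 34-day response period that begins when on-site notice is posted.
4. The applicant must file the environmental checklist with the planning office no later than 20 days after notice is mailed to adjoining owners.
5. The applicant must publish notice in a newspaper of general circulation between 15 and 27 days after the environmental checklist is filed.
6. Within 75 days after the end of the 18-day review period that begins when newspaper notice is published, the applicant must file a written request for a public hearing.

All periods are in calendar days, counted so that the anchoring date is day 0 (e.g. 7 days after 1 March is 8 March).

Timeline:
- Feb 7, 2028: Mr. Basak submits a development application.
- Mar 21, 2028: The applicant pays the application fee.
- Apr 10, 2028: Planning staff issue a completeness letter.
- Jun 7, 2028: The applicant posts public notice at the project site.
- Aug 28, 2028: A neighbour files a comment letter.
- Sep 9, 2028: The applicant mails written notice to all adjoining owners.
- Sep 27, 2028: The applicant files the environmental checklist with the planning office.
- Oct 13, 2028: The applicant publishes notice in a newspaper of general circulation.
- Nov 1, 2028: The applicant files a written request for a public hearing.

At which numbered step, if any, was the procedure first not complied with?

Step 2

(1) due by Feb 7, 2028 + 45 days = Mar 23, 2028; done Mar 21, 2028 — timely.
(2) due by Mar 21, 2028 + 76 days = Jun 5, 2028; done Jun 7, 2028 — 2 days late.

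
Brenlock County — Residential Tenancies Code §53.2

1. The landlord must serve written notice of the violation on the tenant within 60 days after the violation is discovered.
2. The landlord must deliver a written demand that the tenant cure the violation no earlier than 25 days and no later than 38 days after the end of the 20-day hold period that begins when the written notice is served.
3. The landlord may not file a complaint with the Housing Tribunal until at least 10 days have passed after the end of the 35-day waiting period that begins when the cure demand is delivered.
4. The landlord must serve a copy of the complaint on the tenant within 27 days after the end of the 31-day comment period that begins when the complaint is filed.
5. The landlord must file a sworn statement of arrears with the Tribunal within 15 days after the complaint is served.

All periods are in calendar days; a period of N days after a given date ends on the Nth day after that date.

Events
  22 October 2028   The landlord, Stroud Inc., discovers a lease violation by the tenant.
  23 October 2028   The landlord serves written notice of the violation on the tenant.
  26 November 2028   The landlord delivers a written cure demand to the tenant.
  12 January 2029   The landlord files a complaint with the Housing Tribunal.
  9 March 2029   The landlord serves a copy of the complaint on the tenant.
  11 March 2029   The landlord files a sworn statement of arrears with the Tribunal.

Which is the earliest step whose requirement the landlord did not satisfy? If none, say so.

Step 2

Step 1: 60 days after 22 October 2028 (when the violation is discovered) is 21 December 2028; completed 23 October 2028, before the deadline.
Step 2: the window is 25–38 days after 12 November 2028 (end of the 20-day hold period, which began when the written notice is served on 23 October 2028), so 7 December 2028 through 20 December 2028; 26 November 2028 is 11 days too early.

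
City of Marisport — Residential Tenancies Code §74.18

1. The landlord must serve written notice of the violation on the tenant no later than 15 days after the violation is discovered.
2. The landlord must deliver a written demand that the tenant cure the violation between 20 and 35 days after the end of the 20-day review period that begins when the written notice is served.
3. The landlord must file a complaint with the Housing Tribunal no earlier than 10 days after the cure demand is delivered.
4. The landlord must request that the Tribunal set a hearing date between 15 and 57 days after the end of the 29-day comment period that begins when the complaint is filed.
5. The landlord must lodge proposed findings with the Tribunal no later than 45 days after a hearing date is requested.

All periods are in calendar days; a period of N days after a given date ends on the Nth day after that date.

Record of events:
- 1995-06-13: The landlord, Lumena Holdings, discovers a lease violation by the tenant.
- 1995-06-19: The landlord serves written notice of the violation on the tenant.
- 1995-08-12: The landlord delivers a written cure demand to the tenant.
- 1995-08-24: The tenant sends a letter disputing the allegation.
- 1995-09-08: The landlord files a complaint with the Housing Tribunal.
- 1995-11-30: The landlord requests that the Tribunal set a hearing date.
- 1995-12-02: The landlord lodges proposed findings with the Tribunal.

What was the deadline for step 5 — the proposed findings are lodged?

1996-01-14

Step 5 runs from 1995-11-30, when a hearing date is requested. 45 days after 1995-11-30 is 1996-01-14.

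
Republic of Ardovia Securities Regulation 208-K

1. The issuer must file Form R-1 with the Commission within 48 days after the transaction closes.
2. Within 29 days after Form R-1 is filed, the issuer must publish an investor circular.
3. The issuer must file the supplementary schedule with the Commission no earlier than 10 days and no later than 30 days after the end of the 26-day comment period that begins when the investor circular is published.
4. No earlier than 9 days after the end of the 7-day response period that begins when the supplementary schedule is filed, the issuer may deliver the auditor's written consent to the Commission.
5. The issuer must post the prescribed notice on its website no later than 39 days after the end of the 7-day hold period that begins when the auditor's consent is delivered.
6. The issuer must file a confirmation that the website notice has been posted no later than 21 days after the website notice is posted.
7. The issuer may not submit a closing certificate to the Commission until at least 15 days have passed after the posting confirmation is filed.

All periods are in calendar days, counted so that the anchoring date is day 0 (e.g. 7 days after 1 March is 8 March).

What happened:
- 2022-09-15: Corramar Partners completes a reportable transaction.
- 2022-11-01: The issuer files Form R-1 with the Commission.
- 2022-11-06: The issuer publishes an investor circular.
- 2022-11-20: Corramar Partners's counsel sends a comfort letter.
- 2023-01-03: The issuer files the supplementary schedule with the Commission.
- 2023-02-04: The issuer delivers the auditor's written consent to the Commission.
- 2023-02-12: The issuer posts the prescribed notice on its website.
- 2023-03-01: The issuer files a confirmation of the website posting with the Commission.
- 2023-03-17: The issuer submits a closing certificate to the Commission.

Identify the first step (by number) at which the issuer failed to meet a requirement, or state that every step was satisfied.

Step 3

(1) due by 2022-09-15 + 48 days = 2022-11-02; completed 2022-11-01, before the deadline.
(2) due by 2022-11-01 + 29 days = 2022-11-30; completed 2022-11-06, before the deadline.
(3) the permitted window runs from 2022-12-02 + 10 = 2022-12-12 to 2022-12-02 + 30 = 2023-01-01; 2023-01-03 is 2 days past the end of the window.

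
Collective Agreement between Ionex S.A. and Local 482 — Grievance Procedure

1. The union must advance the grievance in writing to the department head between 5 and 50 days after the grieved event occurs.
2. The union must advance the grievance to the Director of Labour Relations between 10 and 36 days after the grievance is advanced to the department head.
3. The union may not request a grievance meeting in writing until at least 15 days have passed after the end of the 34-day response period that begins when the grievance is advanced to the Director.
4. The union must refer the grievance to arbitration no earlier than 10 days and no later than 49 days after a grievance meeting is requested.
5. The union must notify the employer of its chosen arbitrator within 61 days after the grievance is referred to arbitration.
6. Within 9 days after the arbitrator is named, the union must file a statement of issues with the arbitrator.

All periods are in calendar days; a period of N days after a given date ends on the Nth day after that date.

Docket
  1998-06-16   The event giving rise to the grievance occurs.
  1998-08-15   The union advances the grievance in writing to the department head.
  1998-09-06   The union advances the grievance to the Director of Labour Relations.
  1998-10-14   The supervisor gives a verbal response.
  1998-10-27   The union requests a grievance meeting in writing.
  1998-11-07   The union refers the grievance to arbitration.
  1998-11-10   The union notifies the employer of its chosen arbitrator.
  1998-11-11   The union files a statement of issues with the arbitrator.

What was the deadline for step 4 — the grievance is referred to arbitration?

1998-12-15

Step 4 runs from 1998-10-27, when a grievance meeting is requested. The window is 10–49 days after 1998-10-27; it closes on 1998-12-15.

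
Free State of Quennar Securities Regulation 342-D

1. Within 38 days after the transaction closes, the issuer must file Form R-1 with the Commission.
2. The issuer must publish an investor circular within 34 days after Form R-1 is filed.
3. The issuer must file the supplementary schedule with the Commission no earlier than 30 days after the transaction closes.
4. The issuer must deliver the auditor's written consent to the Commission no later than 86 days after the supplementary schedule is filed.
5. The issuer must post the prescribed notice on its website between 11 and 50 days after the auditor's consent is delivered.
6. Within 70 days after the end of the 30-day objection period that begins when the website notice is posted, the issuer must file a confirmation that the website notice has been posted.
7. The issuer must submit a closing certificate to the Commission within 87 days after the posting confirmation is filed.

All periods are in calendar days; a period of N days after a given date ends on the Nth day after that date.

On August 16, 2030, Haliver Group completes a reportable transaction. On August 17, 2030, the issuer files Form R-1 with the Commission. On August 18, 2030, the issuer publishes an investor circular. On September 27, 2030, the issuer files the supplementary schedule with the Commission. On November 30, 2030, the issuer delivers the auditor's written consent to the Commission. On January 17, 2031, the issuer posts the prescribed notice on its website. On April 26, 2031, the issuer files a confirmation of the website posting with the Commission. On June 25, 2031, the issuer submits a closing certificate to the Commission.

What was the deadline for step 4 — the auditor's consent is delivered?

December 22, 2030

Step 4 runs from September 27, 2030, when the supplementary schedule is filed. 86 days after September 27, 2030 is December 22, 2030.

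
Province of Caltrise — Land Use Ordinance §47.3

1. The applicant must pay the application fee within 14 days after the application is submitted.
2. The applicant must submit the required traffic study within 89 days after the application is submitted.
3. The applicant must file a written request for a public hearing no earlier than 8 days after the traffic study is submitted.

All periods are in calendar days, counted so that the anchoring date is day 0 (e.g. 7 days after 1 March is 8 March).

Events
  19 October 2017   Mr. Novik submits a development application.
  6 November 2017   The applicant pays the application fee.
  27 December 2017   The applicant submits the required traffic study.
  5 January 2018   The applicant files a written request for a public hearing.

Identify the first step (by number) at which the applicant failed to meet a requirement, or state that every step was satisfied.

Step 1

Step 1 — counting 14 days from 19 October 2017 (when the application is submitted) gives a deadline of 2 November 2017; done 6 November 2017 — 4 days late.
The analysis stops there.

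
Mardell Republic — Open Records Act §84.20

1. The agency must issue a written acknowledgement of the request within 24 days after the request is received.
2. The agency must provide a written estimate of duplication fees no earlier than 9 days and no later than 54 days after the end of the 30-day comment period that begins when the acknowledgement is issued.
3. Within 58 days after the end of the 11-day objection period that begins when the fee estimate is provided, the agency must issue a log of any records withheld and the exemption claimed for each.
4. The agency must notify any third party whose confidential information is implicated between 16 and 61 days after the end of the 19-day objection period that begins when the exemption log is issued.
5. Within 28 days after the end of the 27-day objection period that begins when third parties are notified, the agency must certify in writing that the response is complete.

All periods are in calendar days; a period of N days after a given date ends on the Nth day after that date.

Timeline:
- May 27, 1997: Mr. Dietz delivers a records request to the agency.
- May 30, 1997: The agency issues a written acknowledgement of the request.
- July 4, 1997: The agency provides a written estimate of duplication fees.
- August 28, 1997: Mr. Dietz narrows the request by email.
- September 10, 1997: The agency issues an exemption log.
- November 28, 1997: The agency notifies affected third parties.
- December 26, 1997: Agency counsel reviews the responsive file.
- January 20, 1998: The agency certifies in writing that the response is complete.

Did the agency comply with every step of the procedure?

Step 1 — counting 24 days from May 27, 1997 (when the request is received) gives a deadline of June 20, 1997; completed May 30, 1997, before the deadline.
Step 2 — 9 and 54 days from June 29, 1997 (end of the 30-day comment period, which began when the acknowledgement is issued on May 30, 1997) are July 8, 1997 and August 22, 1997 respectively; July 4, 1997 is 4 days too early.
That is the first point of non-compliance.

No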